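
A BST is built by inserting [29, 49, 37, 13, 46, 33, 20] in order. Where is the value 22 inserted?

Starting tree (level order): [29, 13, 49, None, 20, 37, None, None, None, 33, 46]
Insertion path: 29 -> 13 -> 20
Result: insert 22 as right child of 20
Final tree (level order): [29, 13, 49, None, 20, 37, None, None, 22, 33, 46]


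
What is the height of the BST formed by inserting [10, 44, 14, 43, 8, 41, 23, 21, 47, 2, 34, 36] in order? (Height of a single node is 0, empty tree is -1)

Insertion order: [10, 44, 14, 43, 8, 41, 23, 21, 47, 2, 34, 36]
Tree (level-order array): [10, 8, 44, 2, None, 14, 47, None, None, None, 43, None, None, 41, None, 23, None, 21, 34, None, None, None, 36]
Compute height bottom-up (empty subtree = -1):
  height(2) = 1 + max(-1, -1) = 0
  height(8) = 1 + max(0, -1) = 1
  height(21) = 1 + max(-1, -1) = 0
  height(36) = 1 + max(-1, -1) = 0
  height(34) = 1 + max(-1, 0) = 1
  height(23) = 1 + max(0, 1) = 2
  height(41) = 1 + max(2, -1) = 3
  height(43) = 1 + max(3, -1) = 4
  height(14) = 1 + max(-1, 4) = 5
  height(47) = 1 + max(-1, -1) = 0
  height(44) = 1 + max(5, 0) = 6
  height(10) = 1 + max(1, 6) = 7
Height = 7


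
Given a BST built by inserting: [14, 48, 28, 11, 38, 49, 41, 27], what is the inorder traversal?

Tree insertion order: [14, 48, 28, 11, 38, 49, 41, 27]
Tree (level-order array): [14, 11, 48, None, None, 28, 49, 27, 38, None, None, None, None, None, 41]
Inorder traversal: [11, 14, 27, 28, 38, 41, 48, 49]


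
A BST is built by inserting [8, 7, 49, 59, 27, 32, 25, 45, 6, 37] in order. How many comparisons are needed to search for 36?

Search path for 36: 8 -> 49 -> 27 -> 32 -> 45 -> 37
Found: False
Comparisons: 6


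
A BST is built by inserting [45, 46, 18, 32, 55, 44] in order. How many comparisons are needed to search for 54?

Search path for 54: 45 -> 46 -> 55
Found: False
Comparisons: 3


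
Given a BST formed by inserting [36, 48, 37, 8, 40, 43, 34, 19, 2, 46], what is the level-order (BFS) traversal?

Tree insertion order: [36, 48, 37, 8, 40, 43, 34, 19, 2, 46]
Tree (level-order array): [36, 8, 48, 2, 34, 37, None, None, None, 19, None, None, 40, None, None, None, 43, None, 46]
BFS from the root, enqueuing left then right child of each popped node:
  queue [36] -> pop 36, enqueue [8, 48], visited so far: [36]
  queue [8, 48] -> pop 8, enqueue [2, 34], visited so far: [36, 8]
  queue [48, 2, 34] -> pop 48, enqueue [37], visited so far: [36, 8, 48]
  queue [2, 34, 37] -> pop 2, enqueue [none], visited so far: [36, 8, 48, 2]
  queue [34, 37] -> pop 34, enqueue [19], visited so far: [36, 8, 48, 2, 34]
  queue [37, 19] -> pop 37, enqueue [40], visited so far: [36, 8, 48, 2, 34, 37]
  queue [19, 40] -> pop 19, enqueue [none], visited so far: [36, 8, 48, 2, 34, 37, 19]
  queue [40] -> pop 40, enqueue [43], visited so far: [36, 8, 48, 2, 34, 37, 19, 40]
  queue [43] -> pop 43, enqueue [46], visited so far: [36, 8, 48, 2, 34, 37, 19, 40, 43]
  queue [46] -> pop 46, enqueue [none], visited so far: [36, 8, 48, 2, 34, 37, 19, 40, 43, 46]
Result: [36, 8, 48, 2, 34, 37, 19, 40, 43, 46]


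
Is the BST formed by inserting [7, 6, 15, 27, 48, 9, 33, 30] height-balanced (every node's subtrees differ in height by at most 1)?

Tree (level-order array): [7, 6, 15, None, None, 9, 27, None, None, None, 48, 33, None, 30]
Definition: a tree is height-balanced if, at every node, |h(left) - h(right)| <= 1 (empty subtree has height -1).
Bottom-up per-node check:
  node 6: h_left=-1, h_right=-1, diff=0 [OK], height=0
  node 9: h_left=-1, h_right=-1, diff=0 [OK], height=0
  node 30: h_left=-1, h_right=-1, diff=0 [OK], height=0
  node 33: h_left=0, h_right=-1, diff=1 [OK], height=1
  node 48: h_left=1, h_right=-1, diff=2 [FAIL (|1--1|=2 > 1)], height=2
  node 27: h_left=-1, h_right=2, diff=3 [FAIL (|-1-2|=3 > 1)], height=3
  node 15: h_left=0, h_right=3, diff=3 [FAIL (|0-3|=3 > 1)], height=4
  node 7: h_left=0, h_right=4, diff=4 [FAIL (|0-4|=4 > 1)], height=5
Node 48 violates the condition: |1 - -1| = 2 > 1.
Result: Not balanced


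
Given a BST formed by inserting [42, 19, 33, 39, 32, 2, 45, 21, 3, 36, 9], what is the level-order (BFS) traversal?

Tree insertion order: [42, 19, 33, 39, 32, 2, 45, 21, 3, 36, 9]
Tree (level-order array): [42, 19, 45, 2, 33, None, None, None, 3, 32, 39, None, 9, 21, None, 36]
BFS from the root, enqueuing left then right child of each popped node:
  queue [42] -> pop 42, enqueue [19, 45], visited so far: [42]
  queue [19, 45] -> pop 19, enqueue [2, 33], visited so far: [42, 19]
  queue [45, 2, 33] -> pop 45, enqueue [none], visited so far: [42, 19, 45]
  queue [2, 33] -> pop 2, enqueue [3], visited so far: [42, 19, 45, 2]
  queue [33, 3] -> pop 33, enqueue [32, 39], visited so far: [42, 19, 45, 2, 33]
  queue [3, 32, 39] -> pop 3, enqueue [9], visited so far: [42, 19, 45, 2, 33, 3]
  queue [32, 39, 9] -> pop 32, enqueue [21], visited so far: [42, 19, 45, 2, 33, 3, 32]
  queue [39, 9, 21] -> pop 39, enqueue [36], visited so far: [42, 19, 45, 2, 33, 3, 32, 39]
  queue [9, 21, 36] -> pop 9, enqueue [none], visited so far: [42, 19, 45, 2, 33, 3, 32, 39, 9]
  queue [21, 36] -> pop 21, enqueue [none], visited so far: [42, 19, 45, 2, 33, 3, 32, 39, 9, 21]
  queue [36] -> pop 36, enqueue [none], visited so far: [42, 19, 45, 2, 33, 3, 32, 39, 9, 21, 36]
Result: [42, 19, 45, 2, 33, 3, 32, 39, 9, 21, 36]


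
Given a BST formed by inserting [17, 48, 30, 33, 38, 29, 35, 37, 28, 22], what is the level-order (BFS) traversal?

Tree insertion order: [17, 48, 30, 33, 38, 29, 35, 37, 28, 22]
Tree (level-order array): [17, None, 48, 30, None, 29, 33, 28, None, None, 38, 22, None, 35, None, None, None, None, 37]
BFS from the root, enqueuing left then right child of each popped node:
  queue [17] -> pop 17, enqueue [48], visited so far: [17]
  queue [48] -> pop 48, enqueue [30], visited so far: [17, 48]
  queue [30] -> pop 30, enqueue [29, 33], visited so far: [17, 48, 30]
  queue [29, 33] -> pop 29, enqueue [28], visited so far: [17, 48, 30, 29]
  queue [33, 28] -> pop 33, enqueue [38], visited so far: [17, 48, 30, 29, 33]
  queue [28, 38] -> pop 28, enqueue [22], visited so far: [17, 48, 30, 29, 33, 28]
  queue [38, 22] -> pop 38, enqueue [35], visited so far: [17, 48, 30, 29, 33, 28, 38]
  queue [22, 35] -> pop 22, enqueue [none], visited so far: [17, 48, 30, 29, 33, 28, 38, 22]
  queue [35] -> pop 35, enqueue [37], visited so far: [17, 48, 30, 29, 33, 28, 38, 22, 35]
  queue [37] -> pop 37, enqueue [none], visited so far: [17, 48, 30, 29, 33, 28, 38, 22, 35, 37]
Result: [17, 48, 30, 29, 33, 28, 38, 22, 35, 37]


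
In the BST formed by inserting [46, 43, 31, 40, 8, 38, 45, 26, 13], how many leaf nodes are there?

Tree built from: [46, 43, 31, 40, 8, 38, 45, 26, 13]
Tree (level-order array): [46, 43, None, 31, 45, 8, 40, None, None, None, 26, 38, None, 13]
Rule: A leaf has 0 children.
Per-node child counts:
  node 46: 1 child(ren)
  node 43: 2 child(ren)
  node 31: 2 child(ren)
  node 8: 1 child(ren)
  node 26: 1 child(ren)
  node 13: 0 child(ren)
  node 40: 1 child(ren)
  node 38: 0 child(ren)
  node 45: 0 child(ren)
Matching nodes: [13, 38, 45]
Count of leaf nodes: 3


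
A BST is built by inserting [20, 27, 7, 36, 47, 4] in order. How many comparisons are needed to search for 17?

Search path for 17: 20 -> 7
Found: False
Comparisons: 2


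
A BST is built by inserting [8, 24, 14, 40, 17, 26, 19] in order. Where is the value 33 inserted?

Starting tree (level order): [8, None, 24, 14, 40, None, 17, 26, None, None, 19]
Insertion path: 8 -> 24 -> 40 -> 26
Result: insert 33 as right child of 26
Final tree (level order): [8, None, 24, 14, 40, None, 17, 26, None, None, 19, None, 33]


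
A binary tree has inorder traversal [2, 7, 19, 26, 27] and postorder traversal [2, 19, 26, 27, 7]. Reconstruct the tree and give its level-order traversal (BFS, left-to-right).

Inorder:   [2, 7, 19, 26, 27]
Postorder: [2, 19, 26, 27, 7]
Algorithm: postorder visits root last, so walk postorder right-to-left;
each value is the root of the current inorder slice — split it at that
value, recurse on the right subtree first, then the left.
Recursive splits:
  root=7; inorder splits into left=[2], right=[19, 26, 27]
  root=27; inorder splits into left=[19, 26], right=[]
  root=26; inorder splits into left=[19], right=[]
  root=19; inorder splits into left=[], right=[]
  root=2; inorder splits into left=[], right=[]
Reconstructed level-order: [7, 2, 27, 26, 19]


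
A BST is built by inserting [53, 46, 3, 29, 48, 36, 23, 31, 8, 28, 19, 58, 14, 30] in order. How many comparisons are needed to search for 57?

Search path for 57: 53 -> 58
Found: False
Comparisons: 2


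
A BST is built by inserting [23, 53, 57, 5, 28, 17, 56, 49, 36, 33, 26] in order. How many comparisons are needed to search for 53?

Search path for 53: 23 -> 53
Found: True
Comparisons: 2


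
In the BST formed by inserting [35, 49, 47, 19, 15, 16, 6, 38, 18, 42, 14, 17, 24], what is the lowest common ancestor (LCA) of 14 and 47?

Tree insertion order: [35, 49, 47, 19, 15, 16, 6, 38, 18, 42, 14, 17, 24]
Tree (level-order array): [35, 19, 49, 15, 24, 47, None, 6, 16, None, None, 38, None, None, 14, None, 18, None, 42, None, None, 17]
In a BST, the LCA of p=14, q=47 is the first node v on the
root-to-leaf path with p <= v <= q (go left if both < v, right if both > v).
Walk from root:
  at 35: 14 <= 35 <= 47, this is the LCA
LCA = 35


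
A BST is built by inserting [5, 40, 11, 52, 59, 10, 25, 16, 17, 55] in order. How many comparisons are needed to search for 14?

Search path for 14: 5 -> 40 -> 11 -> 25 -> 16
Found: False
Comparisons: 5


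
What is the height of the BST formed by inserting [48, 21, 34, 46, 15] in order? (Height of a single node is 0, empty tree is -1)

Insertion order: [48, 21, 34, 46, 15]
Tree (level-order array): [48, 21, None, 15, 34, None, None, None, 46]
Compute height bottom-up (empty subtree = -1):
  height(15) = 1 + max(-1, -1) = 0
  height(46) = 1 + max(-1, -1) = 0
  height(34) = 1 + max(-1, 0) = 1
  height(21) = 1 + max(0, 1) = 2
  height(48) = 1 + max(2, -1) = 3
Height = 3


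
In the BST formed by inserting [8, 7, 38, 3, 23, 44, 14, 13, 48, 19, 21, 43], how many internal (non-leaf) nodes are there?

Tree built from: [8, 7, 38, 3, 23, 44, 14, 13, 48, 19, 21, 43]
Tree (level-order array): [8, 7, 38, 3, None, 23, 44, None, None, 14, None, 43, 48, 13, 19, None, None, None, None, None, None, None, 21]
Rule: An internal node has at least one child.
Per-node child counts:
  node 8: 2 child(ren)
  node 7: 1 child(ren)
  node 3: 0 child(ren)
  node 38: 2 child(ren)
  node 23: 1 child(ren)
  node 14: 2 child(ren)
  node 13: 0 child(ren)
  node 19: 1 child(ren)
  node 21: 0 child(ren)
  node 44: 2 child(ren)
  node 43: 0 child(ren)
  node 48: 0 child(ren)
Matching nodes: [8, 7, 38, 23, 14, 19, 44]
Count of internal (non-leaf) nodes: 7


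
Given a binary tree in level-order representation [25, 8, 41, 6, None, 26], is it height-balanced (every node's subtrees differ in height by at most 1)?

Tree (level-order array): [25, 8, 41, 6, None, 26]
Definition: a tree is height-balanced if, at every node, |h(left) - h(right)| <= 1 (empty subtree has height -1).
Bottom-up per-node check:
  node 6: h_left=-1, h_right=-1, diff=0 [OK], height=0
  node 8: h_left=0, h_right=-1, diff=1 [OK], height=1
  node 26: h_left=-1, h_right=-1, diff=0 [OK], height=0
  node 41: h_left=0, h_right=-1, diff=1 [OK], height=1
  node 25: h_left=1, h_right=1, diff=0 [OK], height=2
All nodes satisfy the balance condition.
Result: Balanced


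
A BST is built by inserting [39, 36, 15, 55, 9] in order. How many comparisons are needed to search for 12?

Search path for 12: 39 -> 36 -> 15 -> 9
Found: False
Comparisons: 4


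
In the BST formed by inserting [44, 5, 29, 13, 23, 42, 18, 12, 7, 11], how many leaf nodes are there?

Tree built from: [44, 5, 29, 13, 23, 42, 18, 12, 7, 11]
Tree (level-order array): [44, 5, None, None, 29, 13, 42, 12, 23, None, None, 7, None, 18, None, None, 11]
Rule: A leaf has 0 children.
Per-node child counts:
  node 44: 1 child(ren)
  node 5: 1 child(ren)
  node 29: 2 child(ren)
  node 13: 2 child(ren)
  node 12: 1 child(ren)
  node 7: 1 child(ren)
  node 11: 0 child(ren)
  node 23: 1 child(ren)
  node 18: 0 child(ren)
  node 42: 0 child(ren)
Matching nodes: [11, 18, 42]
Count of leaf nodes: 3


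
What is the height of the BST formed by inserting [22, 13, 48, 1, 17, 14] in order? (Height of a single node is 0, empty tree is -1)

Insertion order: [22, 13, 48, 1, 17, 14]
Tree (level-order array): [22, 13, 48, 1, 17, None, None, None, None, 14]
Compute height bottom-up (empty subtree = -1):
  height(1) = 1 + max(-1, -1) = 0
  height(14) = 1 + max(-1, -1) = 0
  height(17) = 1 + max(0, -1) = 1
  height(13) = 1 + max(0, 1) = 2
  height(48) = 1 + max(-1, -1) = 0
  height(22) = 1 + max(2, 0) = 3
Height = 3


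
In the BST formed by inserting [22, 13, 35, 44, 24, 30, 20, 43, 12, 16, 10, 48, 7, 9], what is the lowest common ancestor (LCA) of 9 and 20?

Tree insertion order: [22, 13, 35, 44, 24, 30, 20, 43, 12, 16, 10, 48, 7, 9]
Tree (level-order array): [22, 13, 35, 12, 20, 24, 44, 10, None, 16, None, None, 30, 43, 48, 7, None, None, None, None, None, None, None, None, None, None, 9]
In a BST, the LCA of p=9, q=20 is the first node v on the
root-to-leaf path with p <= v <= q (go left if both < v, right if both > v).
Walk from root:
  at 22: both 9 and 20 < 22, go left
  at 13: 9 <= 13 <= 20, this is the LCA
LCA = 13


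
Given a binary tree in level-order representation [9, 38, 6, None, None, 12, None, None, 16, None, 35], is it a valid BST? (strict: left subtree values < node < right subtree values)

Level-order array: [9, 38, 6, None, None, 12, None, None, 16, None, 35]
Validate using subtree bounds (lo, hi): at each node, require lo < value < hi,
then recurse left with hi=value and right with lo=value.
Preorder trace (stopping at first violation):
  at node 9 with bounds (-inf, +inf): OK
  at node 38 with bounds (-inf, 9): VIOLATION
Node 38 violates its bound: not (-inf < 38 < 9).
Result: Not a valid BST


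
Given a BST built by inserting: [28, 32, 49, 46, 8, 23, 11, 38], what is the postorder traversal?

Tree insertion order: [28, 32, 49, 46, 8, 23, 11, 38]
Tree (level-order array): [28, 8, 32, None, 23, None, 49, 11, None, 46, None, None, None, 38]
Postorder traversal: [11, 23, 8, 38, 46, 49, 32, 28]


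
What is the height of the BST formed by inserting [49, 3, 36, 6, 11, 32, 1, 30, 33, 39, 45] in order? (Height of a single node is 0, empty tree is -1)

Insertion order: [49, 3, 36, 6, 11, 32, 1, 30, 33, 39, 45]
Tree (level-order array): [49, 3, None, 1, 36, None, None, 6, 39, None, 11, None, 45, None, 32, None, None, 30, 33]
Compute height bottom-up (empty subtree = -1):
  height(1) = 1 + max(-1, -1) = 0
  height(30) = 1 + max(-1, -1) = 0
  height(33) = 1 + max(-1, -1) = 0
  height(32) = 1 + max(0, 0) = 1
  height(11) = 1 + max(-1, 1) = 2
  height(6) = 1 + max(-1, 2) = 3
  height(45) = 1 + max(-1, -1) = 0
  height(39) = 1 + max(-1, 0) = 1
  height(36) = 1 + max(3, 1) = 4
  height(3) = 1 + max(0, 4) = 5
  height(49) = 1 + max(5, -1) = 6
Height = 6


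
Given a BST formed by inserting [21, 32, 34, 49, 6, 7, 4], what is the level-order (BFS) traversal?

Tree insertion order: [21, 32, 34, 49, 6, 7, 4]
Tree (level-order array): [21, 6, 32, 4, 7, None, 34, None, None, None, None, None, 49]
BFS from the root, enqueuing left then right child of each popped node:
  queue [21] -> pop 21, enqueue [6, 32], visited so far: [21]
  queue [6, 32] -> pop 6, enqueue [4, 7], visited so far: [21, 6]
  queue [32, 4, 7] -> pop 32, enqueue [34], visited so far: [21, 6, 32]
  queue [4, 7, 34] -> pop 4, enqueue [none], visited so far: [21, 6, 32, 4]
  queue [7, 34] -> pop 7, enqueue [none], visited so far: [21, 6, 32, 4, 7]
  queue [34] -> pop 34, enqueue [49], visited so far: [21, 6, 32, 4, 7, 34]
  queue [49] -> pop 49, enqueue [none], visited so far: [21, 6, 32, 4, 7, 34, 49]
Result: [21, 6, 32, 4, 7, 34, 49]


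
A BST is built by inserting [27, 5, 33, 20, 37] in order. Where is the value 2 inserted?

Starting tree (level order): [27, 5, 33, None, 20, None, 37]
Insertion path: 27 -> 5
Result: insert 2 as left child of 5
Final tree (level order): [27, 5, 33, 2, 20, None, 37]


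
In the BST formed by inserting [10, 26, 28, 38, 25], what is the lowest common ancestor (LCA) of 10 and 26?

Tree insertion order: [10, 26, 28, 38, 25]
Tree (level-order array): [10, None, 26, 25, 28, None, None, None, 38]
In a BST, the LCA of p=10, q=26 is the first node v on the
root-to-leaf path with p <= v <= q (go left if both < v, right if both > v).
Walk from root:
  at 10: 10 <= 10 <= 26, this is the LCA
LCA = 10


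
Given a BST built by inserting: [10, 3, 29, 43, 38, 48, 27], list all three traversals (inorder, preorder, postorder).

Tree insertion order: [10, 3, 29, 43, 38, 48, 27]
Tree (level-order array): [10, 3, 29, None, None, 27, 43, None, None, 38, 48]
Inorder (L, root, R): [3, 10, 27, 29, 38, 43, 48]
Preorder (root, L, R): [10, 3, 29, 27, 43, 38, 48]
Postorder (L, R, root): [3, 27, 38, 48, 43, 29, 10]


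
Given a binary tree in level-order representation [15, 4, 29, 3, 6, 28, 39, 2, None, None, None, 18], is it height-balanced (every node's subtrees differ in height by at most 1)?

Tree (level-order array): [15, 4, 29, 3, 6, 28, 39, 2, None, None, None, 18]
Definition: a tree is height-balanced if, at every node, |h(left) - h(right)| <= 1 (empty subtree has height -1).
Bottom-up per-node check:
  node 2: h_left=-1, h_right=-1, diff=0 [OK], height=0
  node 3: h_left=0, h_right=-1, diff=1 [OK], height=1
  node 6: h_left=-1, h_right=-1, diff=0 [OK], height=0
  node 4: h_left=1, h_right=0, diff=1 [OK], height=2
  node 18: h_left=-1, h_right=-1, diff=0 [OK], height=0
  node 28: h_left=0, h_right=-1, diff=1 [OK], height=1
  node 39: h_left=-1, h_right=-1, diff=0 [OK], height=0
  node 29: h_left=1, h_right=0, diff=1 [OK], height=2
  node 15: h_left=2, h_right=2, diff=0 [OK], height=3
All nodes satisfy the balance condition.
Result: Balanced


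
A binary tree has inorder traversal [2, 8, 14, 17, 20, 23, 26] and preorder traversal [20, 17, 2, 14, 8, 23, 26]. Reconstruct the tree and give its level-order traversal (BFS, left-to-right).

Inorder:  [2, 8, 14, 17, 20, 23, 26]
Preorder: [20, 17, 2, 14, 8, 23, 26]
Algorithm: preorder visits root first, so consume preorder in order;
for each root, split the current inorder slice at that value into
left-subtree inorder and right-subtree inorder, then recurse.
Recursive splits:
  root=20; inorder splits into left=[2, 8, 14, 17], right=[23, 26]
  root=17; inorder splits into left=[2, 8, 14], right=[]
  root=2; inorder splits into left=[], right=[8, 14]
  root=14; inorder splits into left=[8], right=[]
  root=8; inorder splits into left=[], right=[]
  root=23; inorder splits into left=[], right=[26]
  root=26; inorder splits into left=[], right=[]
Reconstructed level-order: [20, 17, 23, 2, 26, 14, 8]


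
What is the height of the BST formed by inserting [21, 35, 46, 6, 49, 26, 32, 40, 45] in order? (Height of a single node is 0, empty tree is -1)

Insertion order: [21, 35, 46, 6, 49, 26, 32, 40, 45]
Tree (level-order array): [21, 6, 35, None, None, 26, 46, None, 32, 40, 49, None, None, None, 45]
Compute height bottom-up (empty subtree = -1):
  height(6) = 1 + max(-1, -1) = 0
  height(32) = 1 + max(-1, -1) = 0
  height(26) = 1 + max(-1, 0) = 1
  height(45) = 1 + max(-1, -1) = 0
  height(40) = 1 + max(-1, 0) = 1
  height(49) = 1 + max(-1, -1) = 0
  height(46) = 1 + max(1, 0) = 2
  height(35) = 1 + max(1, 2) = 3
  height(21) = 1 + max(0, 3) = 4
Height = 4


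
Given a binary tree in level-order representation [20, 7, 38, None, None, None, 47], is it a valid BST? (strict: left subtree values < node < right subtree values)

Level-order array: [20, 7, 38, None, None, None, 47]
Validate using subtree bounds (lo, hi): at each node, require lo < value < hi,
then recurse left with hi=value and right with lo=value.
Preorder trace (stopping at first violation):
  at node 20 with bounds (-inf, +inf): OK
  at node 7 with bounds (-inf, 20): OK
  at node 38 with bounds (20, +inf): OK
  at node 47 with bounds (38, +inf): OK
No violation found at any node.
Result: Valid BST


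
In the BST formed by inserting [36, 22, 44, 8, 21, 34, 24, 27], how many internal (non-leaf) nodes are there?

Tree built from: [36, 22, 44, 8, 21, 34, 24, 27]
Tree (level-order array): [36, 22, 44, 8, 34, None, None, None, 21, 24, None, None, None, None, 27]
Rule: An internal node has at least one child.
Per-node child counts:
  node 36: 2 child(ren)
  node 22: 2 child(ren)
  node 8: 1 child(ren)
  node 21: 0 child(ren)
  node 34: 1 child(ren)
  node 24: 1 child(ren)
  node 27: 0 child(ren)
  node 44: 0 child(ren)
Matching nodes: [36, 22, 8, 34, 24]
Count of internal (non-leaf) nodes: 5


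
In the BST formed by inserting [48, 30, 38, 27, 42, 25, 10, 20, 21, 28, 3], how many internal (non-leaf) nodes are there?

Tree built from: [48, 30, 38, 27, 42, 25, 10, 20, 21, 28, 3]
Tree (level-order array): [48, 30, None, 27, 38, 25, 28, None, 42, 10, None, None, None, None, None, 3, 20, None, None, None, 21]
Rule: An internal node has at least one child.
Per-node child counts:
  node 48: 1 child(ren)
  node 30: 2 child(ren)
  node 27: 2 child(ren)
  node 25: 1 child(ren)
  node 10: 2 child(ren)
  node 3: 0 child(ren)
  node 20: 1 child(ren)
  node 21: 0 child(ren)
  node 28: 0 child(ren)
  node 38: 1 child(ren)
  node 42: 0 child(ren)
Matching nodes: [48, 30, 27, 25, 10, 20, 38]
Count of internal (non-leaf) nodes: 7


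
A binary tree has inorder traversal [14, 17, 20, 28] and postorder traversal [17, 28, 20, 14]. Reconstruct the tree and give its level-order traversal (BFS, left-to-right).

Inorder:   [14, 17, 20, 28]
Postorder: [17, 28, 20, 14]
Algorithm: postorder visits root last, so walk postorder right-to-left;
each value is the root of the current inorder slice — split it at that
value, recurse on the right subtree first, then the left.
Recursive splits:
  root=14; inorder splits into left=[], right=[17, 20, 28]
  root=20; inorder splits into left=[17], right=[28]
  root=28; inorder splits into left=[], right=[]
  root=17; inorder splits into left=[], right=[]
Reconstructed level-order: [14, 20, 17, 28]


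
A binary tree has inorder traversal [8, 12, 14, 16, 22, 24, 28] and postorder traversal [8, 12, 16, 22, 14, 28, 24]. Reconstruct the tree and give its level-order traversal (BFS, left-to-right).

Inorder:   [8, 12, 14, 16, 22, 24, 28]
Postorder: [8, 12, 16, 22, 14, 28, 24]
Algorithm: postorder visits root last, so walk postorder right-to-left;
each value is the root of the current inorder slice — split it at that
value, recurse on the right subtree first, then the left.
Recursive splits:
  root=24; inorder splits into left=[8, 12, 14, 16, 22], right=[28]
  root=28; inorder splits into left=[], right=[]
  root=14; inorder splits into left=[8, 12], right=[16, 22]
  root=22; inorder splits into left=[16], right=[]
  root=16; inorder splits into left=[], right=[]
  root=12; inorder splits into left=[8], right=[]
  root=8; inorder splits into left=[], right=[]
Reconstructed level-order: [24, 14, 28, 12, 22, 8, 16]


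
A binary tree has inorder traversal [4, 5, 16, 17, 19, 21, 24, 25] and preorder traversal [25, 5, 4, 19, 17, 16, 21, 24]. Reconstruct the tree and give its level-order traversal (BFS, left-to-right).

Inorder:  [4, 5, 16, 17, 19, 21, 24, 25]
Preorder: [25, 5, 4, 19, 17, 16, 21, 24]
Algorithm: preorder visits root first, so consume preorder in order;
for each root, split the current inorder slice at that value into
left-subtree inorder and right-subtree inorder, then recurse.
Recursive splits:
  root=25; inorder splits into left=[4, 5, 16, 17, 19, 21, 24], right=[]
  root=5; inorder splits into left=[4], right=[16, 17, 19, 21, 24]
  root=4; inorder splits into left=[], right=[]
  root=19; inorder splits into left=[16, 17], right=[21, 24]
  root=17; inorder splits into left=[16], right=[]
  root=16; inorder splits into left=[], right=[]
  root=21; inorder splits into left=[], right=[24]
  root=24; inorder splits into left=[], right=[]
Reconstructed level-order: [25, 5, 4, 19, 17, 21, 16, 24]


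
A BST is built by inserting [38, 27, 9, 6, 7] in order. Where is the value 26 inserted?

Starting tree (level order): [38, 27, None, 9, None, 6, None, None, 7]
Insertion path: 38 -> 27 -> 9
Result: insert 26 as right child of 9
Final tree (level order): [38, 27, None, 9, None, 6, 26, None, 7]


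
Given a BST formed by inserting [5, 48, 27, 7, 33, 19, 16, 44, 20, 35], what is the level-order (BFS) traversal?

Tree insertion order: [5, 48, 27, 7, 33, 19, 16, 44, 20, 35]
Tree (level-order array): [5, None, 48, 27, None, 7, 33, None, 19, None, 44, 16, 20, 35]
BFS from the root, enqueuing left then right child of each popped node:
  queue [5] -> pop 5, enqueue [48], visited so far: [5]
  queue [48] -> pop 48, enqueue [27], visited so far: [5, 48]
  queue [27] -> pop 27, enqueue [7, 33], visited so far: [5, 48, 27]
  queue [7, 33] -> pop 7, enqueue [19], visited so far: [5, 48, 27, 7]
  queue [33, 19] -> pop 33, enqueue [44], visited so far: [5, 48, 27, 7, 33]
  queue [19, 44] -> pop 19, enqueue [16, 20], visited so far: [5, 48, 27, 7, 33, 19]
  queue [44, 16, 20] -> pop 44, enqueue [35], visited so far: [5, 48, 27, 7, 33, 19, 44]
  queue [16, 20, 35] -> pop 16, enqueue [none], visited so far: [5, 48, 27, 7, 33, 19, 44, 16]
  queue [20, 35] -> pop 20, enqueue [none], visited so far: [5, 48, 27, 7, 33, 19, 44, 16, 20]
  queue [35] -> pop 35, enqueue [none], visited so far: [5, 48, 27, 7, 33, 19, 44, 16, 20, 35]
Result: [5, 48, 27, 7, 33, 19, 44, 16, 20, 35]


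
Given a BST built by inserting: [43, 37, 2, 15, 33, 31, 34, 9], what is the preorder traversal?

Tree insertion order: [43, 37, 2, 15, 33, 31, 34, 9]
Tree (level-order array): [43, 37, None, 2, None, None, 15, 9, 33, None, None, 31, 34]
Preorder traversal: [43, 37, 2, 15, 9, 33, 31, 34]


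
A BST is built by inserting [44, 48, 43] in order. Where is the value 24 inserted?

Starting tree (level order): [44, 43, 48]
Insertion path: 44 -> 43
Result: insert 24 as left child of 43
Final tree (level order): [44, 43, 48, 24]


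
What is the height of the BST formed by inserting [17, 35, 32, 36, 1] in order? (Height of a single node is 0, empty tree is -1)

Insertion order: [17, 35, 32, 36, 1]
Tree (level-order array): [17, 1, 35, None, None, 32, 36]
Compute height bottom-up (empty subtree = -1):
  height(1) = 1 + max(-1, -1) = 0
  height(32) = 1 + max(-1, -1) = 0
  height(36) = 1 + max(-1, -1) = 0
  height(35) = 1 + max(0, 0) = 1
  height(17) = 1 + max(0, 1) = 2
Height = 2


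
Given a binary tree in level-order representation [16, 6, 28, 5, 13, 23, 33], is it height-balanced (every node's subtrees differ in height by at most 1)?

Tree (level-order array): [16, 6, 28, 5, 13, 23, 33]
Definition: a tree is height-balanced if, at every node, |h(left) - h(right)| <= 1 (empty subtree has height -1).
Bottom-up per-node check:
  node 5: h_left=-1, h_right=-1, diff=0 [OK], height=0
  node 13: h_left=-1, h_right=-1, diff=0 [OK], height=0
  node 6: h_left=0, h_right=0, diff=0 [OK], height=1
  node 23: h_left=-1, h_right=-1, diff=0 [OK], height=0
  node 33: h_left=-1, h_right=-1, diff=0 [OK], height=0
  node 28: h_left=0, h_right=0, diff=0 [OK], height=1
  node 16: h_left=1, h_right=1, diff=0 [OK], height=2
All nodes satisfy the balance condition.
Result: Balanced


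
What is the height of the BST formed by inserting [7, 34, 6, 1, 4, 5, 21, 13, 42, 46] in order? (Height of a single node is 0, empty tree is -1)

Insertion order: [7, 34, 6, 1, 4, 5, 21, 13, 42, 46]
Tree (level-order array): [7, 6, 34, 1, None, 21, 42, None, 4, 13, None, None, 46, None, 5]
Compute height bottom-up (empty subtree = -1):
  height(5) = 1 + max(-1, -1) = 0
  height(4) = 1 + max(-1, 0) = 1
  height(1) = 1 + max(-1, 1) = 2
  height(6) = 1 + max(2, -1) = 3
  height(13) = 1 + max(-1, -1) = 0
  height(21) = 1 + max(0, -1) = 1
  height(46) = 1 + max(-1, -1) = 0
  height(42) = 1 + max(-1, 0) = 1
  height(34) = 1 + max(1, 1) = 2
  height(7) = 1 + max(3, 2) = 4
Height = 4


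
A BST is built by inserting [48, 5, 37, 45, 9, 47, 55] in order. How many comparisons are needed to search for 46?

Search path for 46: 48 -> 5 -> 37 -> 45 -> 47
Found: False
Comparisons: 5


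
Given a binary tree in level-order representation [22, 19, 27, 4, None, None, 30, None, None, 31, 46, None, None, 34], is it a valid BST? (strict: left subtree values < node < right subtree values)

Level-order array: [22, 19, 27, 4, None, None, 30, None, None, 31, 46, None, None, 34]
Validate using subtree bounds (lo, hi): at each node, require lo < value < hi,
then recurse left with hi=value and right with lo=value.
Preorder trace (stopping at first violation):
  at node 22 with bounds (-inf, +inf): OK
  at node 19 with bounds (-inf, 22): OK
  at node 4 with bounds (-inf, 19): OK
  at node 27 with bounds (22, +inf): OK
  at node 30 with bounds (27, +inf): OK
  at node 31 with bounds (27, 30): VIOLATION
Node 31 violates its bound: not (27 < 31 < 30).
Result: Not a valid BST


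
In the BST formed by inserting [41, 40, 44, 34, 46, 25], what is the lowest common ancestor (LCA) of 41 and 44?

Tree insertion order: [41, 40, 44, 34, 46, 25]
Tree (level-order array): [41, 40, 44, 34, None, None, 46, 25]
In a BST, the LCA of p=41, q=44 is the first node v on the
root-to-leaf path with p <= v <= q (go left if both < v, right if both > v).
Walk from root:
  at 41: 41 <= 41 <= 44, this is the LCA
LCA = 41


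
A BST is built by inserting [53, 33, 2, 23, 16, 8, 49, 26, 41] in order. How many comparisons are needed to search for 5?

Search path for 5: 53 -> 33 -> 2 -> 23 -> 16 -> 8
Found: False
Comparisons: 6


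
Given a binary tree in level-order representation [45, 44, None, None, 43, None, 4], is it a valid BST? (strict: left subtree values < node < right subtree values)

Level-order array: [45, 44, None, None, 43, None, 4]
Validate using subtree bounds (lo, hi): at each node, require lo < value < hi,
then recurse left with hi=value and right with lo=value.
Preorder trace (stopping at first violation):
  at node 45 with bounds (-inf, +inf): OK
  at node 44 with bounds (-inf, 45): OK
  at node 43 with bounds (44, 45): VIOLATION
Node 43 violates its bound: not (44 < 43 < 45).
Result: Not a valid BST


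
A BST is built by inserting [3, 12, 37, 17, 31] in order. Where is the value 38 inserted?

Starting tree (level order): [3, None, 12, None, 37, 17, None, None, 31]
Insertion path: 3 -> 12 -> 37
Result: insert 38 as right child of 37
Final tree (level order): [3, None, 12, None, 37, 17, 38, None, 31]


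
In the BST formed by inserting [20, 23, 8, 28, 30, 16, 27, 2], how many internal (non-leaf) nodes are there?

Tree built from: [20, 23, 8, 28, 30, 16, 27, 2]
Tree (level-order array): [20, 8, 23, 2, 16, None, 28, None, None, None, None, 27, 30]
Rule: An internal node has at least one child.
Per-node child counts:
  node 20: 2 child(ren)
  node 8: 2 child(ren)
  node 2: 0 child(ren)
  node 16: 0 child(ren)
  node 23: 1 child(ren)
  node 28: 2 child(ren)
  node 27: 0 child(ren)
  node 30: 0 child(ren)
Matching nodes: [20, 8, 23, 28]
Count of internal (non-leaf) nodes: 4


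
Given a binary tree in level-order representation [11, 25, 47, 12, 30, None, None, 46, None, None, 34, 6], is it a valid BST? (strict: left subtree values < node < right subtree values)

Level-order array: [11, 25, 47, 12, 30, None, None, 46, None, None, 34, 6]
Validate using subtree bounds (lo, hi): at each node, require lo < value < hi,
then recurse left with hi=value and right with lo=value.
Preorder trace (stopping at first violation):
  at node 11 with bounds (-inf, +inf): OK
  at node 25 with bounds (-inf, 11): VIOLATION
Node 25 violates its bound: not (-inf < 25 < 11).
Result: Not a valid BST


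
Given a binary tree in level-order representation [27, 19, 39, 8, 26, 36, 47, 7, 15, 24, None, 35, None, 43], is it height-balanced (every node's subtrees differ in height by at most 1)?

Tree (level-order array): [27, 19, 39, 8, 26, 36, 47, 7, 15, 24, None, 35, None, 43]
Definition: a tree is height-balanced if, at every node, |h(left) - h(right)| <= 1 (empty subtree has height -1).
Bottom-up per-node check:
  node 7: h_left=-1, h_right=-1, diff=0 [OK], height=0
  node 15: h_left=-1, h_right=-1, diff=0 [OK], height=0
  node 8: h_left=0, h_right=0, diff=0 [OK], height=1
  node 24: h_left=-1, h_right=-1, diff=0 [OK], height=0
  node 26: h_left=0, h_right=-1, diff=1 [OK], height=1
  node 19: h_left=1, h_right=1, diff=0 [OK], height=2
  node 35: h_left=-1, h_right=-1, diff=0 [OK], height=0
  node 36: h_left=0, h_right=-1, diff=1 [OK], height=1
  node 43: h_left=-1, h_right=-1, diff=0 [OK], height=0
  node 47: h_left=0, h_right=-1, diff=1 [OK], height=1
  node 39: h_left=1, h_right=1, diff=0 [OK], height=2
  node 27: h_left=2, h_right=2, diff=0 [OK], height=3
All nodes satisfy the balance condition.
Result: Balanced


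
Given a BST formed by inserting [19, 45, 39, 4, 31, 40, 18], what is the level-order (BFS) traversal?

Tree insertion order: [19, 45, 39, 4, 31, 40, 18]
Tree (level-order array): [19, 4, 45, None, 18, 39, None, None, None, 31, 40]
BFS from the root, enqueuing left then right child of each popped node:
  queue [19] -> pop 19, enqueue [4, 45], visited so far: [19]
  queue [4, 45] -> pop 4, enqueue [18], visited so far: [19, 4]
  queue [45, 18] -> pop 45, enqueue [39], visited so far: [19, 4, 45]
  queue [18, 39] -> pop 18, enqueue [none], visited so far: [19, 4, 45, 18]
  queue [39] -> pop 39, enqueue [31, 40], visited so far: [19, 4, 45, 18, 39]
  queue [31, 40] -> pop 31, enqueue [none], visited so far: [19, 4, 45, 18, 39, 31]
  queue [40] -> pop 40, enqueue [none], visited so far: [19, 4, 45, 18, 39, 31, 40]
Result: [19, 4, 45, 18, 39, 31, 40]


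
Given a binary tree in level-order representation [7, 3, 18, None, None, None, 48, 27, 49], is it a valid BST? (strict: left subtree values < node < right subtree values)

Level-order array: [7, 3, 18, None, None, None, 48, 27, 49]
Validate using subtree bounds (lo, hi): at each node, require lo < value < hi,
then recurse left with hi=value and right with lo=value.
Preorder trace (stopping at first violation):
  at node 7 with bounds (-inf, +inf): OK
  at node 3 with bounds (-inf, 7): OK
  at node 18 with bounds (7, +inf): OK
  at node 48 with bounds (18, +inf): OK
  at node 27 with bounds (18, 48): OK
  at node 49 with bounds (48, +inf): OK
No violation found at any node.
Result: Valid BST


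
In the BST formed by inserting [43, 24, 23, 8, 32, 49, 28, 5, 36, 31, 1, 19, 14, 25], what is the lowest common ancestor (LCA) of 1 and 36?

Tree insertion order: [43, 24, 23, 8, 32, 49, 28, 5, 36, 31, 1, 19, 14, 25]
Tree (level-order array): [43, 24, 49, 23, 32, None, None, 8, None, 28, 36, 5, 19, 25, 31, None, None, 1, None, 14]
In a BST, the LCA of p=1, q=36 is the first node v on the
root-to-leaf path with p <= v <= q (go left if both < v, right if both > v).
Walk from root:
  at 43: both 1 and 36 < 43, go left
  at 24: 1 <= 24 <= 36, this is the LCA
LCA = 24


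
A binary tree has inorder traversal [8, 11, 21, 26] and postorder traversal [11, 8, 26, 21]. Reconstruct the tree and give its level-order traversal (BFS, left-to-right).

Inorder:   [8, 11, 21, 26]
Postorder: [11, 8, 26, 21]
Algorithm: postorder visits root last, so walk postorder right-to-left;
each value is the root of the current inorder slice — split it at that
value, recurse on the right subtree first, then the left.
Recursive splits:
  root=21; inorder splits into left=[8, 11], right=[26]
  root=26; inorder splits into left=[], right=[]
  root=8; inorder splits into left=[], right=[11]
  root=11; inorder splits into left=[], right=[]
Reconstructed level-order: [21, 8, 26, 11]


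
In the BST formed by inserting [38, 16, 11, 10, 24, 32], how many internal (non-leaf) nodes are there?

Tree built from: [38, 16, 11, 10, 24, 32]
Tree (level-order array): [38, 16, None, 11, 24, 10, None, None, 32]
Rule: An internal node has at least one child.
Per-node child counts:
  node 38: 1 child(ren)
  node 16: 2 child(ren)
  node 11: 1 child(ren)
  node 10: 0 child(ren)
  node 24: 1 child(ren)
  node 32: 0 child(ren)
Matching nodes: [38, 16, 11, 24]
Count of internal (non-leaf) nodes: 4


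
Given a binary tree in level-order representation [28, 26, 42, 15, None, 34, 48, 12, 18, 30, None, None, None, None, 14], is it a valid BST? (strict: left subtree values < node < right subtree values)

Level-order array: [28, 26, 42, 15, None, 34, 48, 12, 18, 30, None, None, None, None, 14]
Validate using subtree bounds (lo, hi): at each node, require lo < value < hi,
then recurse left with hi=value and right with lo=value.
Preorder trace (stopping at first violation):
  at node 28 with bounds (-inf, +inf): OK
  at node 26 with bounds (-inf, 28): OK
  at node 15 with bounds (-inf, 26): OK
  at node 12 with bounds (-inf, 15): OK
  at node 14 with bounds (12, 15): OK
  at node 18 with bounds (15, 26): OK
  at node 42 with bounds (28, +inf): OK
  at node 34 with bounds (28, 42): OK
  at node 30 with bounds (28, 34): OK
  at node 48 with bounds (42, +inf): OK
No violation found at any node.
Result: Valid BST


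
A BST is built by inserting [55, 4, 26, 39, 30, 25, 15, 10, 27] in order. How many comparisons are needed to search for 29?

Search path for 29: 55 -> 4 -> 26 -> 39 -> 30 -> 27
Found: False
Comparisons: 6


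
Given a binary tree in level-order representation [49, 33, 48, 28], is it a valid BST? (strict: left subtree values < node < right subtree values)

Level-order array: [49, 33, 48, 28]
Validate using subtree bounds (lo, hi): at each node, require lo < value < hi,
then recurse left with hi=value and right with lo=value.
Preorder trace (stopping at first violation):
  at node 49 with bounds (-inf, +inf): OK
  at node 33 with bounds (-inf, 49): OK
  at node 28 with bounds (-inf, 33): OK
  at node 48 with bounds (49, +inf): VIOLATION
Node 48 violates its bound: not (49 < 48 < +inf).
Result: Not a valid BST


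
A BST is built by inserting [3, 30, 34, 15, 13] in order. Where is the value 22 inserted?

Starting tree (level order): [3, None, 30, 15, 34, 13]
Insertion path: 3 -> 30 -> 15
Result: insert 22 as right child of 15
Final tree (level order): [3, None, 30, 15, 34, 13, 22]


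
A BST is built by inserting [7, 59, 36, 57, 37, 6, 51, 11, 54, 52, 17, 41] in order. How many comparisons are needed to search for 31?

Search path for 31: 7 -> 59 -> 36 -> 11 -> 17
Found: False
Comparisons: 5


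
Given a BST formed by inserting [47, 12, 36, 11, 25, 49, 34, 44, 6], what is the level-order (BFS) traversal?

Tree insertion order: [47, 12, 36, 11, 25, 49, 34, 44, 6]
Tree (level-order array): [47, 12, 49, 11, 36, None, None, 6, None, 25, 44, None, None, None, 34]
BFS from the root, enqueuing left then right child of each popped node:
  queue [47] -> pop 47, enqueue [12, 49], visited so far: [47]
  queue [12, 49] -> pop 12, enqueue [11, 36], visited so far: [47, 12]
  queue [49, 11, 36] -> pop 49, enqueue [none], visited so far: [47, 12, 49]
  queue [11, 36] -> pop 11, enqueue [6], visited so far: [47, 12, 49, 11]
  queue [36, 6] -> pop 36, enqueue [25, 44], visited so far: [47, 12, 49, 11, 36]
  queue [6, 25, 44] -> pop 6, enqueue [none], visited so far: [47, 12, 49, 11, 36, 6]
  queue [25, 44] -> pop 25, enqueue [34], visited so far: [47, 12, 49, 11, 36, 6, 25]
  queue [44, 34] -> pop 44, enqueue [none], visited so far: [47, 12, 49, 11, 36, 6, 25, 44]
  queue [34] -> pop 34, enqueue [none], visited so far: [47, 12, 49, 11, 36, 6, 25, 44, 34]
Result: [47, 12, 49, 11, 36, 6, 25, 44, 34]


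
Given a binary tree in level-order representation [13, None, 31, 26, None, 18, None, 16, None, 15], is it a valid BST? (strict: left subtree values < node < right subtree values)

Level-order array: [13, None, 31, 26, None, 18, None, 16, None, 15]
Validate using subtree bounds (lo, hi): at each node, require lo < value < hi,
then recurse left with hi=value and right with lo=value.
Preorder trace (stopping at first violation):
  at node 13 with bounds (-inf, +inf): OK
  at node 31 with bounds (13, +inf): OK
  at node 26 with bounds (13, 31): OK
  at node 18 with bounds (13, 26): OK
  at node 16 with bounds (13, 18): OK
  at node 15 with bounds (13, 16): OK
No violation found at any node.
Result: Valid BST
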